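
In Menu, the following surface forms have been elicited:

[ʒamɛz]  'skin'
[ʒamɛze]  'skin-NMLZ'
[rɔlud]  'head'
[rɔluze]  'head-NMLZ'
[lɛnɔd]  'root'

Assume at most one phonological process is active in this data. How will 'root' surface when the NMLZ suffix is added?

'head' shows [d] ~ [z] at the end of the stem ([rɔlud] vs [rɔluze]).
But 'skin' keeps [z] in both environments ([ʒamɛz], [ʒamɛze]), so there is no rule changing /z/ to [d] in isolation.
Therefore /d/ is basic and [z] is derived by intervocalic spirantization (voiced stops become fricatives between vowels).
The one attested form of 'root', [lɛnɔd], shows underlying /lɛnɔd/. Applying the same rule between vowels gives [lɛnɔze].

[lɛnɔze]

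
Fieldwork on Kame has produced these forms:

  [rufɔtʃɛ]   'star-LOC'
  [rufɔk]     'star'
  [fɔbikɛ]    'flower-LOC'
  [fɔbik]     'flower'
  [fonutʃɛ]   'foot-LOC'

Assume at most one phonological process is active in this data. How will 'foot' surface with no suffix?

[fonuk]

'star' shows [tʃ] ~ [k] at the end of the stem ([rufɔtʃɛ] vs [rufɔk]).
But 'flower' keeps [k] in both environments ([fɔbikɛ], [fɔbik]), so there is no rule changing /k/ to [tʃ] before the LOC suffix.
The underlying segment must be /tʃ/; palato-alveolar /tʃ/ becomes [k] when no front vowel follows, yielding [k] there.
From [fonutʃɛ] the stem 'foot' is /fonutʃ/; when no front vowel follows this yields [fonuk].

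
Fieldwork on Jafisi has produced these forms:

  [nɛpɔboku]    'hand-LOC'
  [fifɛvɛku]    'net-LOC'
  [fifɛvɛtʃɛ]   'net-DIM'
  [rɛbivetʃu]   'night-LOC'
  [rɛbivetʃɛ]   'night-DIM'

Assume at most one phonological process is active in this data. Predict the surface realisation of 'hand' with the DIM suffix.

[nɛpɔbotʃɛ]

The root 'net' surfaces as [fifɛvɛku] and [fifɛvɛtʃɛ], with a stem-final [k] ~ [tʃ] alternation.
Compare 'night', with invariant [tʃ] in [rɛbivetʃu] and [rɛbivetʃɛ]: an analysis with underlying /tʃ/ and a rule producing [k] before the LOC suffix would wrongly predict alternation here too.
The underlying segment must be /k/; /k/ becomes palato-alveolar [tʃ] before a front vowel, yielding [tʃ] there.
The one attested form of 'hand', [nɛpɔboku], shows underlying /nɛpɔbok/. Applying the same rule before a front vowel gives [nɛpɔbotʃɛ].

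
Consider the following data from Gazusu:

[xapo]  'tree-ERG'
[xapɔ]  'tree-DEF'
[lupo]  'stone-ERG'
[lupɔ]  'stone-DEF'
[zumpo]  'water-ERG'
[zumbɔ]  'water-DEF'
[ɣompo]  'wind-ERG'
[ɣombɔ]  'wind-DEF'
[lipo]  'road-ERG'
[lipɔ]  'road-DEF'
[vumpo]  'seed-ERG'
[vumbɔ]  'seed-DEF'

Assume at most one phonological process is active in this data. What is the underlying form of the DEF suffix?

The DEF morpheme has two allomorphs, [-bɔ] and [-pɔ].
By contrast the ERG suffix keeps its initial [p] throughout — that segment must be underlying.
So the underlying form is /-bɔ/, and voiced stops become voiceless after a vowel.

/-bɔ/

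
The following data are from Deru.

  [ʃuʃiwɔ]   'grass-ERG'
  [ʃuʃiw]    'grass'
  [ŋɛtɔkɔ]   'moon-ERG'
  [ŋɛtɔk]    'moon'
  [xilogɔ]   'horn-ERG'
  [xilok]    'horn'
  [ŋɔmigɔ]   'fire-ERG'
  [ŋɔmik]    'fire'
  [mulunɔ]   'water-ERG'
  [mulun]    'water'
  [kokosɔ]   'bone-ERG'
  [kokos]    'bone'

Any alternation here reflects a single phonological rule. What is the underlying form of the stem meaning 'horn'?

/xilog/

In [xilogɔ] and [xilok] the final segment of 'horn' alternates: [g] ~ [k].
The stem 'moon' ([ŋɛtɔkɔ], [ŋɛtɔk]) shows [k] unchanged in both environments, so [k] cannot be basic with [g] derived before the ERG suffix.
The alternation reflects word-final obstruent devoicing: voiced obstruents become voiceless word-finally. /g/ is underlying.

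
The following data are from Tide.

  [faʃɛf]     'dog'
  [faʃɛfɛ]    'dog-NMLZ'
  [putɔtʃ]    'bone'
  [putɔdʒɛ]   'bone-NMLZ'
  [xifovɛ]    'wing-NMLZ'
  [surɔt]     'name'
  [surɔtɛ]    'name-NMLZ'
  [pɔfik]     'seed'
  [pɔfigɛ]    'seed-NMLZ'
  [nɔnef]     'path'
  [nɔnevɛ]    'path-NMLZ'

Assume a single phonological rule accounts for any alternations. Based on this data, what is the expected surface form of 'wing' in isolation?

[xifof]

The root 'path' surfaces as [nɔnef] and [nɔnevɛ], with a stem-final [f] ~ [v] alternation.
But 'dog' keeps [f] in both environments ([faʃɛf], [faʃɛfɛ]), so there is no rule changing /f/ to [v] before the NMLZ suffix.
So /v/ is underlying, and a rule of word-final obstruent devoicing — voiced obstruents become voiceless word-finally — gives [f].
The one attested form of 'wing', [xifovɛ], shows underlying /xifov/. Applying the same rule word-finally gives [xifof].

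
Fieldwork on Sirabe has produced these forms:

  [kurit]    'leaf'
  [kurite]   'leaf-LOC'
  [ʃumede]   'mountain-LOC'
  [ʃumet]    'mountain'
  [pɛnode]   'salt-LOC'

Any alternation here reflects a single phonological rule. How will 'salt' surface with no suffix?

The root 'mountain' surfaces as [ʃumet] and [ʃumede], with a stem-final [t] ~ [d] alternation.
Compare 'leaf', with invariant [t] in [kurit] and [kurite]: an analysis with underlying /t/ and a rule producing [d] before the LOC suffix would wrongly predict alternation here too.
So /d/ is underlying, and a rule of word-final obstruent devoicing — voiced obstruents become voiceless word-finally — gives [t].
From [pɛnode] the stem 'salt' is /pɛnod/; word-finally this yields [pɛnot].

[pɛnot]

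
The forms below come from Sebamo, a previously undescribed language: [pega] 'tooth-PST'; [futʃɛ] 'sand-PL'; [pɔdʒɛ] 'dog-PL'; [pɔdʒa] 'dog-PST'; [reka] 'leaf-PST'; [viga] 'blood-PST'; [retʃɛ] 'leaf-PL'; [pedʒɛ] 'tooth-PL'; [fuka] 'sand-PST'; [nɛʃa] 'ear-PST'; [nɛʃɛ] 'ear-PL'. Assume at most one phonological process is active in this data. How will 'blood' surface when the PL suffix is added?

The stem for 'tooth' ends in [g] in [pega] but [dʒ] in [pedʒɛ].
Compare 'dog', with invariant [dʒ] in [pɔdʒa] and [pɔdʒɛ]: an analysis with underlying /dʒ/ and a rule producing [g] before the PST suffix would wrongly predict alternation here too.
The alternation reflects palatalization before a front vowel: /k/ and /g/ become palato-alveolar [tʃ] and [dʒ] before a front vowel. /g/ is underlying.
The one attested form of 'blood', [viga], shows underlying /vig/. Applying the same rule before a front vowel gives [vidʒɛ].

[vidʒɛ]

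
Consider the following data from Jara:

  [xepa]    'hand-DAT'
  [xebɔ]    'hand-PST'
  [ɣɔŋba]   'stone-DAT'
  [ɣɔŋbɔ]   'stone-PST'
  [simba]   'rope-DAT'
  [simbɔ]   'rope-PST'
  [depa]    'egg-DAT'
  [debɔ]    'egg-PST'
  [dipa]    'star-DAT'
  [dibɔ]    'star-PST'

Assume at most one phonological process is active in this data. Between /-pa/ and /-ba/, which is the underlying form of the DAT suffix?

/-pa/

The DAT morpheme has two allomorphs, [-ba] and [-pa].
The PST suffix, which begins with [b], is invariant after every stem; so [b] is not altered by any rule here.
So the underlying form is /-pa/, and voiceless stops become voiced after a nasal.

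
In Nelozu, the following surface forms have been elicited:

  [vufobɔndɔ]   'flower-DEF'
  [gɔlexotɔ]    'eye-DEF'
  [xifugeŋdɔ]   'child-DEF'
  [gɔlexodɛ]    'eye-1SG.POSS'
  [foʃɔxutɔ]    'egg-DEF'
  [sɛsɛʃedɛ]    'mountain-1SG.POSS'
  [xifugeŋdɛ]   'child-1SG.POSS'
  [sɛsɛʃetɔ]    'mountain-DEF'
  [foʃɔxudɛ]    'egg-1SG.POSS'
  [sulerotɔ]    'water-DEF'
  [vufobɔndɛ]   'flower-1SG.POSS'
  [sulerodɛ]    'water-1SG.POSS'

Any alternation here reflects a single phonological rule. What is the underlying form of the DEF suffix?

The DEF morpheme has two allomorphs, [-dɔ] and [-tɔ].
The 1SG.POSS suffix, which begins with [d], is invariant after every stem; so [d] is not altered by any rule here.
So the underlying form is /-tɔ/, and voiceless stops become voiced after a nasal.

/-tɔ/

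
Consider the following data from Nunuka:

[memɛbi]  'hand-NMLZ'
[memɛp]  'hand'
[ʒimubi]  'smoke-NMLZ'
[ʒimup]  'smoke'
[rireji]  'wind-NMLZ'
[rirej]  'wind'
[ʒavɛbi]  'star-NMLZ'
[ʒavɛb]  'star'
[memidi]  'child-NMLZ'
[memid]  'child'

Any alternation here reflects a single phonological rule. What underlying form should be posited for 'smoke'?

/ʒimup/

'smoke' shows [b] ~ [p] at the end of the stem ([ʒimubi] vs [ʒimup]).
Compare 'star', with invariant [b] in [ʒavɛbi] and [ʒavɛb]: an analysis with underlying /b/ and a rule producing [p] in isolation would wrongly predict alternation here too.
So /p/ is underlying, and a rule of intervocalic voicing — voiceless stops become voiced between vowels — gives [b].
The underlying form of 'smoke' is therefore /ʒimup/.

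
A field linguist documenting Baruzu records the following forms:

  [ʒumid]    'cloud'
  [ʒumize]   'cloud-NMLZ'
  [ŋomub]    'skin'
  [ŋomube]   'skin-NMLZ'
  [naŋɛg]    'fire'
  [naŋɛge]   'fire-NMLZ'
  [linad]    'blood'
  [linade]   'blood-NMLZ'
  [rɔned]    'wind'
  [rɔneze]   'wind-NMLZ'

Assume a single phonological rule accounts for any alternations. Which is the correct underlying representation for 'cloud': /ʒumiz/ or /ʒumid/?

The stem for 'cloud' ends in [d] in [ʒumid] but [z] in [ʒumize].
Compare 'blood', with invariant [d] in [linad] and [linade]: an analysis with underlying /d/ and a rule producing [z] before the NMLZ suffix would wrongly predict alternation here too.
Therefore /z/ is basic and [d] is derived by word-final hardening (voiced fricatives become stops word-finally).

/ʒumiz/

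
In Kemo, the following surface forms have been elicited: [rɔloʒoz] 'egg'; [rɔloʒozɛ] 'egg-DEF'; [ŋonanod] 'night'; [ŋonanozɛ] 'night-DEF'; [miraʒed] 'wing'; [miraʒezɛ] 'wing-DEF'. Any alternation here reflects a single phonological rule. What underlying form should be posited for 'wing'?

The stem for 'wing' ends in [d] in [miraʒed] but [z] in [miraʒezɛ].
If /z/ were underlying and a rule turned it into [d] in isolation, 'egg' would also alternate; but it has [z] in both [rɔloʒoz] and [rɔloʒozɛ].
Therefore /d/ is basic and [z] is derived by intervocalic spirantization (voiced stops become fricatives between vowels).
Hence 'wing' is /miraʒed/ underlyingly.

/miraʒed/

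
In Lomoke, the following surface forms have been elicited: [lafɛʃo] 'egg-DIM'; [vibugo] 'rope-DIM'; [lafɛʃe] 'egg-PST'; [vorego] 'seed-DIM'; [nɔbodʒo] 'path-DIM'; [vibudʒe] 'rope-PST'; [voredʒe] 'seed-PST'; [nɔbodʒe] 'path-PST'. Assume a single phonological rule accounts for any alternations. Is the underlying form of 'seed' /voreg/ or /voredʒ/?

The root 'seed' surfaces as [voredʒe] and [vorego], with a stem-final [dʒ] ~ [g] alternation.
Compare 'path', with invariant [dʒ] in [nɔbodʒe] and [nɔbodʒo]: an analysis with underlying /dʒ/ and a rule producing [g] before the DIM suffix would wrongly predict alternation here too.
The underlying segment must be /g/; /g/ becomes palato-alveolar [dʒ] before a front vowel, yielding [dʒ] there.

/voreg/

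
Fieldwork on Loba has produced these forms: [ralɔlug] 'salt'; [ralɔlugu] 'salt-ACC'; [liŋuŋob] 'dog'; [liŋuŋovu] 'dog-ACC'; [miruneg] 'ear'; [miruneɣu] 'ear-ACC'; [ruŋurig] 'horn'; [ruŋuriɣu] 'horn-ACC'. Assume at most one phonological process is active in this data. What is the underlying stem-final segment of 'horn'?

The stem for 'horn' ends in [g] in [ruŋurig] but [ɣ] in [ruŋuriɣu].
Compare 'salt', with invariant [g] in [ralɔlug] and [ralɔlugu]: an analysis with underlying /g/ and a rule producing [ɣ] before the ACC suffix would wrongly predict alternation here too.
So /ɣ/ is underlying, and a rule of word-final hardening — voiced fricatives become stops word-finally — gives [g].

/ɣ/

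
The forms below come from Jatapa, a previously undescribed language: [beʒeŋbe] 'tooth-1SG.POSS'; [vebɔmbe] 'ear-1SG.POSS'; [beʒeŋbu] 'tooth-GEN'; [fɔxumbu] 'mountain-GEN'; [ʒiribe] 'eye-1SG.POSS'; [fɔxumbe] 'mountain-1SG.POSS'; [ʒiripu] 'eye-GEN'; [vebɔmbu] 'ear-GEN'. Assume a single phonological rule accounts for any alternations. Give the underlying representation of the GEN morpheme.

The GEN morpheme has two allomorphs, [-bu] and [-pu].
The 1SG.POSS suffix, which begins with [b], is invariant after every stem; so [b] is not altered by any rule here.
So the underlying form is /-pu/, and voiceless stops become voiced after a nasal.

/-pu/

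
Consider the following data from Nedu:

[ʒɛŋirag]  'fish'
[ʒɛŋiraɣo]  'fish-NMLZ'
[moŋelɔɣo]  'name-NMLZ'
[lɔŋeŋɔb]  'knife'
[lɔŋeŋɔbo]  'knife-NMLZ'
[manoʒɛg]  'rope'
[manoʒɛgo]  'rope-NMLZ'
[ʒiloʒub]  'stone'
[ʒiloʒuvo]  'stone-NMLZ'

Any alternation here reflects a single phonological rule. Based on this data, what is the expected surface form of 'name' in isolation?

[moŋelɔg]

'fish' shows [g] ~ [ɣ] at the end of the stem ([ʒɛŋirag] vs [ʒɛŋiraɣo]).
Compare 'rope', with invariant [g] in [manoʒɛg] and [manoʒɛgo]: an analysis with underlying /g/ and a rule producing [ɣ] before the NMLZ suffix would wrongly predict alternation here too.
So /ɣ/ is underlying, and a rule of word-final hardening — voiced fricatives become stops word-finally — gives [g].
From [moŋelɔɣo] the stem 'name' is /moŋelɔɣ/; word-finally this yields [moŋelɔg].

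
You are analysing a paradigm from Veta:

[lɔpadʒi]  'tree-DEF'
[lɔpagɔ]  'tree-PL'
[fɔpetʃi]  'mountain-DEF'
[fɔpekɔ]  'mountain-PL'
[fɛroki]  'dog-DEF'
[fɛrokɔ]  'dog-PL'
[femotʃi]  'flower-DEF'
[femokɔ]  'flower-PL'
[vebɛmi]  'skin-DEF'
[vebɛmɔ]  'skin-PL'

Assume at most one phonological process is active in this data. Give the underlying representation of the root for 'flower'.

In [femotʃi] and [femokɔ] the final segment of 'flower' alternates: [tʃ] ~ [k].
But 'dog' keeps [k] in both environments ([fɛroki], [fɛrokɔ]), so there is no rule changing /k/ to [tʃ] before the DEF suffix.
The alternation reflects depalatalization: palato-alveolar /tʃ/ and /dʒ/ become [k] and [g] when no front vowel follows. /tʃ/ is underlying.

/femotʃ/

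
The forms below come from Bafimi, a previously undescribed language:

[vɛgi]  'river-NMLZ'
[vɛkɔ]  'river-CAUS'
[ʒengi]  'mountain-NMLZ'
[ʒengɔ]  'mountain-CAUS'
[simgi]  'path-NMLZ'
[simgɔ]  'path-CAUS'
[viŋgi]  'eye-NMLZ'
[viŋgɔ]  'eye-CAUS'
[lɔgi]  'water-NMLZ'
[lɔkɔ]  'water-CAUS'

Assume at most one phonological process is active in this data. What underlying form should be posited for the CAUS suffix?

/-kɔ/

The CAUS suffix surfaces as [-gɔ] and [-kɔ], depending on the final segment of the stem.
By contrast the NMLZ suffix keeps its initial [g] throughout — that segment must be underlying.
The CAUS suffix is therefore /-kɔ/ underlyingly, with post-nasal voicing: voiceless stops become voiced after a nasal.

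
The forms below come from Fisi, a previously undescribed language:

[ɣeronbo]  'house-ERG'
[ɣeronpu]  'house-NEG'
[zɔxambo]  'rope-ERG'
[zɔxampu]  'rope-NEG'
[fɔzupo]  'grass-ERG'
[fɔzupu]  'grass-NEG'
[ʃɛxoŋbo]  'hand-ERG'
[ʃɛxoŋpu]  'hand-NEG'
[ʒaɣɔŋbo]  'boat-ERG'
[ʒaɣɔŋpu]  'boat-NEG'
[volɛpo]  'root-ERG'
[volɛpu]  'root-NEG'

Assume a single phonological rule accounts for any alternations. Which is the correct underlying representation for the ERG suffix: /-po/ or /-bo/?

/-bo/

The ERG suffix surfaces as [-bo] and [-po], depending on the final segment of the stem.
The NEG suffix, which begins with [p], is invariant after every stem; so [p] is not altered by any rule here.
So the underlying form is /-bo/, and voiced stops become voiceless after a vowel.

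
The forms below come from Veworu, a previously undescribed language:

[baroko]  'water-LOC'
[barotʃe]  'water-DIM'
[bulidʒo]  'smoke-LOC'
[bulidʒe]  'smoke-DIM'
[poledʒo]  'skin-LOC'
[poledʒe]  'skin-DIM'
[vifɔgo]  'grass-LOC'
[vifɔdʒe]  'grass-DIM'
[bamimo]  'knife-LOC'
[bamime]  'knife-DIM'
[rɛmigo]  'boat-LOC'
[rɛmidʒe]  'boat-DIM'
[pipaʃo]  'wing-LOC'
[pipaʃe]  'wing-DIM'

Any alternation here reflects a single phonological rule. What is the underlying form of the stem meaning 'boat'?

In [rɛmigo] and [rɛmidʒe] the final segment of 'boat' alternates: [g] ~ [dʒ].
But 'skin' keeps [dʒ] in both environments ([poledʒo], [poledʒe]), so there is no rule changing /dʒ/ to [g] before the LOC suffix.
So /g/ is underlying, and a rule of palatalization before a front vowel — /k/ and /g/ become palato-alveolar [tʃ] and [dʒ] before a front vowel — gives [dʒ].

/rɛmig/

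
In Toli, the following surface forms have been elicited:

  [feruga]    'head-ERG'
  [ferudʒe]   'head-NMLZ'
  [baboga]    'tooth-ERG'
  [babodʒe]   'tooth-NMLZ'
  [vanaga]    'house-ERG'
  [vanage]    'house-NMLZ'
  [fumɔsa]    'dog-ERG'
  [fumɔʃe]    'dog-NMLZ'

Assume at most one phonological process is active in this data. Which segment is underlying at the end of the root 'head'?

/dʒ/

In [feruga] and [ferudʒe] the final segment of 'head' alternates: [g] ~ [dʒ].
Compare 'house', with invariant [g] in [vanaga] and [vanage]: an analysis with underlying /g/ and a rule producing [dʒ] before the NMLZ suffix would wrongly predict alternation here too.
The underlying segment must be /dʒ/; palato-alveolar /dʒ/ and /ʃ/ become [g] and [s] when no front vowel follows, yielding [g] there.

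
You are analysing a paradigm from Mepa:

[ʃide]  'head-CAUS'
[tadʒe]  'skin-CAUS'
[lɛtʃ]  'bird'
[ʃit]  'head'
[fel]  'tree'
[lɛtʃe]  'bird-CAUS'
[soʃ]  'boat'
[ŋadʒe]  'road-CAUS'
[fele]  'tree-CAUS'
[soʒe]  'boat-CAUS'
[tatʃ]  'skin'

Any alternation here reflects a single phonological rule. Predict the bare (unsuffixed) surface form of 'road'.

The stem for 'skin' ends in [dʒ] in [tadʒe] but [tʃ] in [tatʃ].
The stem 'bird' ([lɛtʃe], [lɛtʃ]) shows [tʃ] unchanged in both environments, so [tʃ] cannot be basic with [dʒ] derived before the CAUS suffix.
The alternation reflects word-final obstruent devoicing: voiced obstruents become voiceless word-finally. /dʒ/ is underlying.
From [ŋadʒe] the stem 'road' is /ŋadʒ/; word-finally this yields [ŋatʃ].

[ŋatʃ]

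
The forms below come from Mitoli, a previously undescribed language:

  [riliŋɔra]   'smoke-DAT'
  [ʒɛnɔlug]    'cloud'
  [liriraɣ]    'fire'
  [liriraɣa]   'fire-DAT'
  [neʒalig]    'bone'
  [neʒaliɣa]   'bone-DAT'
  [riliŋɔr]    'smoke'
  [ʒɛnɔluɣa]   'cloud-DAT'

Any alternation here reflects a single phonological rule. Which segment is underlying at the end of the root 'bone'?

The root 'bone' surfaces as [neʒalig] and [neʒaliɣa], with a stem-final [g] ~ [ɣ] alternation.
Compare 'fire', with invariant [ɣ] in [liriraɣ] and [liriraɣa]: an analysis with underlying /ɣ/ and a rule producing [g] in isolation would wrongly predict alternation here too.
Therefore /g/ is basic and [ɣ] is derived by intervocalic spirantization (voiced stops become fricatives between vowels).

/g/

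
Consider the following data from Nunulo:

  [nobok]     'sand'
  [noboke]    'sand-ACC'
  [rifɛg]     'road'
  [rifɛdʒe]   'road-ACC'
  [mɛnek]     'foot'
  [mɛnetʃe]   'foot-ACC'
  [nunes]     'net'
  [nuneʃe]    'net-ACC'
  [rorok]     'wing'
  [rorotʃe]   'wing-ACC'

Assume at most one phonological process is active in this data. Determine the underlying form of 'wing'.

The root 'wing' surfaces as [rorok] and [rorotʃe], with a stem-final [k] ~ [tʃ] alternation.
If /k/ were underlying and a rule turned it into [tʃ] before the ACC suffix, 'sand' would also alternate; but it has [k] in both [nobok] and [noboke].
Therefore /tʃ/ is basic and [k] is derived by depalatalization (palato-alveolar /tʃ/, /dʒ/ and /ʃ/ become [k], [g] and [s] when no front vowel follows).

/rorotʃ/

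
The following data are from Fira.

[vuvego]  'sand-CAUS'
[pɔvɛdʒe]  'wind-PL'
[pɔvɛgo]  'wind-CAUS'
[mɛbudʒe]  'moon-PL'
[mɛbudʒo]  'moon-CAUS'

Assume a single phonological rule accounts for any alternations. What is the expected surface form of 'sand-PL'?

[vuvedʒe]

The root 'wind' surfaces as [pɔvɛdʒe] and [pɔvɛgo], with a stem-final [dʒ] ~ [g] alternation.
But 'moon' keeps [dʒ] in both environments ([mɛbudʒe], [mɛbudʒo]), so there is no rule changing /dʒ/ to [g] before the CAUS suffix.
The alternation reflects palatalization before a front vowel: /g/ becomes palato-alveolar [dʒ] before a front vowel. /g/ is underlying.
The one attested form of 'sand', [vuvego], shows underlying /vuveg/. Applying the same rule before a front vowel gives [vuvedʒe].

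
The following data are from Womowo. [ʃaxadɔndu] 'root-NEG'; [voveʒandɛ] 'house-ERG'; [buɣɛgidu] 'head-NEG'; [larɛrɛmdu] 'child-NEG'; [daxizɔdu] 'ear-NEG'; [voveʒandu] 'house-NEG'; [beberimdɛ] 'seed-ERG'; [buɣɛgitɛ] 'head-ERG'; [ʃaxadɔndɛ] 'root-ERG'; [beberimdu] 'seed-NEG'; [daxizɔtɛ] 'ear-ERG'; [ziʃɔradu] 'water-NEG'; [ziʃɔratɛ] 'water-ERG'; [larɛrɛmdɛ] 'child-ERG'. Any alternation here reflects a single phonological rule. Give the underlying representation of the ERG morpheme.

/-tɛ/

The ERG suffix surfaces as [-dɛ] and [-tɛ], depending on the final segment of the stem.
The NEG suffix, which begins with [d], is invariant after every stem; so [d] is not altered by any rule here.
So the underlying form is /-tɛ/, and voiceless stops become voiced after a nasal.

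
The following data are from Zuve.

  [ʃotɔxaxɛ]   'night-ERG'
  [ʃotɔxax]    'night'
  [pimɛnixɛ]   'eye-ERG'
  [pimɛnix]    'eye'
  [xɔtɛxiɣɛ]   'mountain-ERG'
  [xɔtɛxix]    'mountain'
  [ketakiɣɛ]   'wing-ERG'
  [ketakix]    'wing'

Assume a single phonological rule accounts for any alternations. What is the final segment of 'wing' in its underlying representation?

/ɣ/

In [ketakiɣɛ] and [ketakix] the final segment of 'wing' alternates: [ɣ] ~ [x].
But 'eye' keeps [x] in both environments ([pimɛnixɛ], [pimɛnix]), so there is no rule changing /x/ to [ɣ] before the ERG suffix.
The underlying segment must be /ɣ/; voiced obstruents become voiceless word-finally, yielding [x] there.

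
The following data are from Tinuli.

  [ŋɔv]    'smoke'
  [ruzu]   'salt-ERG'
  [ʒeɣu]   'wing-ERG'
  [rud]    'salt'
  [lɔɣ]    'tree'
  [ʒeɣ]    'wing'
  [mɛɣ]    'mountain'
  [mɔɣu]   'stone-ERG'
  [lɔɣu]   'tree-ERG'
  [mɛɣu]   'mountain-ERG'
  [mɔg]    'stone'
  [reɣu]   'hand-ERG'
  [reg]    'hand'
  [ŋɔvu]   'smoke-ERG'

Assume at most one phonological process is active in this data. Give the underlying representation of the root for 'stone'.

/mɔg/

The stem for 'stone' ends in [g] in [mɔg] but [ɣ] in [mɔɣu].
But 'wing' keeps [ɣ] in both environments ([ʒeɣ], [ʒeɣu]), so there is no rule changing /ɣ/ to [g] in isolation.
Therefore /g/ is basic and [ɣ] is derived by intervocalic spirantization (voiced stops become fricatives between vowels).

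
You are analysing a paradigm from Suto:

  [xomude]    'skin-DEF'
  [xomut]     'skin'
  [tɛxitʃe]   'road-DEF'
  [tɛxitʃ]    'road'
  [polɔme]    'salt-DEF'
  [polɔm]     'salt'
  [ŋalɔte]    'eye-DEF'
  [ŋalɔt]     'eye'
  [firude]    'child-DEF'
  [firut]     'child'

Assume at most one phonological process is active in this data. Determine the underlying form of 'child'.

/firud/

The stem for 'child' ends in [d] in [firude] but [t] in [firut].
The stem 'eye' ([ŋalɔte], [ŋalɔt]) shows [t] unchanged in both environments, so [t] cannot be basic with [d] derived before the DEF suffix.
The underlying segment must be /d/; voiced obstruents become voiceless word-finally, yielding [t] there.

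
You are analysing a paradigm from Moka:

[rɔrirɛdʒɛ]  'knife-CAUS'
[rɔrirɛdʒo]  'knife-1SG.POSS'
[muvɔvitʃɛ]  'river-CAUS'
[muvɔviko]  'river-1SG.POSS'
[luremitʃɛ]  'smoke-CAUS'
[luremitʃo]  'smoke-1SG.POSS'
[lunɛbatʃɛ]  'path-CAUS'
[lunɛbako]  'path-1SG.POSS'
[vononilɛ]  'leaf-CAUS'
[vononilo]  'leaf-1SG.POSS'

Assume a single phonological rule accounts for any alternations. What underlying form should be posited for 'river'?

The root 'river' surfaces as [muvɔvitʃɛ] and [muvɔviko], with a stem-final [tʃ] ~ [k] alternation.
But 'smoke' keeps [tʃ] in both environments ([luremitʃɛ], [luremitʃo]), so there is no rule changing /tʃ/ to [k] before the 1SG.POSS suffix.
So /k/ is underlying, and a rule of palatalization before a front vowel — /k/ becomes palato-alveolar [tʃ] before a front vowel — gives [tʃ].

/muvɔvik/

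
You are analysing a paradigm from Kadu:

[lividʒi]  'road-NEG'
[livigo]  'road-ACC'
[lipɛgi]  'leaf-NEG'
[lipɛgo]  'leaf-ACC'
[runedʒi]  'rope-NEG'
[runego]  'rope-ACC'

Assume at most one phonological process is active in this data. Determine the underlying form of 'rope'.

The stem for 'rope' ends in [dʒ] in [runedʒi] but [g] in [runego].
But 'leaf' keeps [g] in both environments ([lipɛgi], [lipɛgo]), so there is no rule changing /g/ to [dʒ] before the NEG suffix.
So /dʒ/ is underlying, and a rule of depalatalization — palato-alveolar /dʒ/ becomes [g] when no front vowel follows — gives [g].
Hence 'rope' is /runedʒ/ underlyingly.

/runedʒ/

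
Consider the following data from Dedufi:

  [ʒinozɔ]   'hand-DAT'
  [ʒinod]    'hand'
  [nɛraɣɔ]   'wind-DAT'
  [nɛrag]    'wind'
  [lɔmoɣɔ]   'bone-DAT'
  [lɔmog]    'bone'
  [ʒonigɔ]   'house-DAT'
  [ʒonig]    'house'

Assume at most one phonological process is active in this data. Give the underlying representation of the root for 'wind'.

/nɛraɣ/

The root 'wind' surfaces as [nɛraɣɔ] and [nɛrag], with a stem-final [ɣ] ~ [g] alternation.
Compare 'house', with invariant [g] in [ʒonigɔ] and [ʒonig]: an analysis with underlying /g/ and a rule producing [ɣ] before the DAT suffix would wrongly predict alternation here too.
So /ɣ/ is underlying, and a rule of word-final hardening — voiced fricatives become stops word-finally — gives [g].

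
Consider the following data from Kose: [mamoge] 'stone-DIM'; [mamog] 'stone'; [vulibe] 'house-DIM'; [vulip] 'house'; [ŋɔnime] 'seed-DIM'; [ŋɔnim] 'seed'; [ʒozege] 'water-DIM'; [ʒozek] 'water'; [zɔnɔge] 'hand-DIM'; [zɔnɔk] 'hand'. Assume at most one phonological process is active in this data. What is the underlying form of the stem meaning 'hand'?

The root 'hand' surfaces as [zɔnɔge] and [zɔnɔk], with a stem-final [g] ~ [k] alternation.
But 'stone' keeps [g] in both environments ([mamoge], [mamog]), so there is no rule changing /g/ to [k] in isolation.
The underlying segment must be /k/; voiceless stops become voiced between vowels, yielding [g] there.
Hence 'hand' is /zɔnɔk/ underlyingly.

/zɔnɔk/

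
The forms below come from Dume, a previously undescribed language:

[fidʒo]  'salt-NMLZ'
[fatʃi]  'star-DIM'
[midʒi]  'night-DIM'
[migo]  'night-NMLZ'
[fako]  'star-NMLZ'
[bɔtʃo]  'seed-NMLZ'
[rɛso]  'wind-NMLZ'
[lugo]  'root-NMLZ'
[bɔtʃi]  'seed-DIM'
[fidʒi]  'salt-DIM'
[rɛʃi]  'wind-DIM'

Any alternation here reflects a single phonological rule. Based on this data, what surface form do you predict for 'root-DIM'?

[ludʒi]

In [migo] and [midʒi] the final segment of 'night' alternates: [g] ~ [dʒ].
But 'salt' keeps [dʒ] in both environments ([fidʒo], [fidʒi]), so there is no rule changing /dʒ/ to [g] before the NMLZ suffix.
Therefore /g/ is basic and [dʒ] is derived by palatalization before a front vowel (/k/, /g/ and /s/ become palato-alveolar [tʃ], [dʒ] and [ʃ] before a front vowel).
From [lugo] the stem 'root' is /lug/; before a front vowel this yields [ludʒi].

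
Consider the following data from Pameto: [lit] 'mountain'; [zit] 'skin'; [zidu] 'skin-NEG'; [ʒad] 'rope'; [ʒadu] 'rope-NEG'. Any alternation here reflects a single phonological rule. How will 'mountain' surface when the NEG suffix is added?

[lidu]

In [zit] and [zidu] the final segment of 'skin' alternates: [t] ~ [d].
Compare 'rope', with invariant [d] in [ʒad] and [ʒadu]: an analysis with underlying /d/ and a rule producing [t] in isolation would wrongly predict alternation here too.
Therefore /t/ is basic and [d] is derived by intervocalic voicing (voiceless stops become voiced between vowels).
From [lit] the stem 'mountain' is /lit/; between vowels this yields [lidu].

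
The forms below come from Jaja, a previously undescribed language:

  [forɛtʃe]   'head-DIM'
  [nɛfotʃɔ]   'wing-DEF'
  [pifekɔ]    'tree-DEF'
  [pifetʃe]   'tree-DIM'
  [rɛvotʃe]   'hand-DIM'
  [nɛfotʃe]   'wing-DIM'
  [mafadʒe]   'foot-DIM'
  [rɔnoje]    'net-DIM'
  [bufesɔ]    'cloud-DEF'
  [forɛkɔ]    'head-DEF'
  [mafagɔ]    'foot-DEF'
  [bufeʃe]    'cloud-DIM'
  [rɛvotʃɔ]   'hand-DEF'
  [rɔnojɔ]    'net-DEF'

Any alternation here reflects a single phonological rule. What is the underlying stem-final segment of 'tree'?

The stem for 'tree' ends in [tʃ] in [pifetʃe] but [k] in [pifekɔ].
The stem 'wing' ([nɛfotʃe], [nɛfotʃɔ]) shows [tʃ] unchanged in both environments, so [tʃ] cannot be basic with [k] derived before the DEF suffix.
Therefore /k/ is basic and [tʃ] is derived by palatalization before a front vowel (/k/, /g/ and /s/ become palato-alveolar [tʃ], [dʒ] and [ʃ] before a front vowel).

/k/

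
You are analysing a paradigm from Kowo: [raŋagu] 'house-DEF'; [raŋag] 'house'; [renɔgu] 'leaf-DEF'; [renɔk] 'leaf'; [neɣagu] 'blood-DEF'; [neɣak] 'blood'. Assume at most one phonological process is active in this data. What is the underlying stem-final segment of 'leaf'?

'leaf' shows [g] ~ [k] at the end of the stem ([renɔgu] vs [renɔk]).
If /g/ were underlying and a rule turned it into [k] in isolation, 'house' would also alternate; but it has [g] in both [raŋagu] and [raŋag].
The underlying segment must be /k/; voiceless stops become voiced between vowels, yielding [g] there.

/k/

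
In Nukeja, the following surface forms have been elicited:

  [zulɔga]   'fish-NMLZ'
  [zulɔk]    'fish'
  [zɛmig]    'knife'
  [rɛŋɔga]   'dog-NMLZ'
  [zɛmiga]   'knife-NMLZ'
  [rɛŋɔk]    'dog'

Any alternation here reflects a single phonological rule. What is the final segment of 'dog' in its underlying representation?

In [rɛŋɔk] and [rɛŋɔga] the final segment of 'dog' alternates: [k] ~ [g].
The stem 'knife' ([zɛmig], [zɛmiga]) shows [g] unchanged in both environments, so [g] cannot be basic with [k] derived in isolation.
Therefore /k/ is basic and [g] is derived by intervocalic voicing (voiceless stops become voiced between vowels).

/k/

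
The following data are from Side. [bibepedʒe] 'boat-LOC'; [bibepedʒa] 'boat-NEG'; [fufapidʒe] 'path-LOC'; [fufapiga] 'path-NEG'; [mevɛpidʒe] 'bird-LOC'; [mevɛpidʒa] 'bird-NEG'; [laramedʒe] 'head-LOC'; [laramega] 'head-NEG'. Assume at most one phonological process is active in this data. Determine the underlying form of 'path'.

The root 'path' surfaces as [fufapidʒe] and [fufapiga], with a stem-final [dʒ] ~ [g] alternation.
If /dʒ/ were underlying and a rule turned it into [g] before the NEG suffix, 'boat' would also alternate; but it has [dʒ] in both [bibepedʒe] and [bibepedʒa].
So /g/ is underlying, and a rule of palatalization before a front vowel — /g/ becomes palato-alveolar [dʒ] before a front vowel — gives [dʒ].

/fufapig/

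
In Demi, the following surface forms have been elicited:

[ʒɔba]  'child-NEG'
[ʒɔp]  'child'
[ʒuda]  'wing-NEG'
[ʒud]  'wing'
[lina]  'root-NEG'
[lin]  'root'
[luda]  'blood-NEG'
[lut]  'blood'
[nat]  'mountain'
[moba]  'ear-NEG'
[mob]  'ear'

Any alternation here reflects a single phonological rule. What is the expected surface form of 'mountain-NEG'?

The root 'blood' surfaces as [luda] and [lut], with a stem-final [d] ~ [t] alternation.
Compare 'wing', with invariant [d] in [ʒuda] and [ʒud]: an analysis with underlying /d/ and a rule producing [t] in isolation would wrongly predict alternation here too.
Therefore /t/ is basic and [d] is derived by intervocalic voicing (voiceless stops become voiced between vowels).
From [nat] the stem 'mountain' is /nat/; between vowels this yields [nada].

[nada]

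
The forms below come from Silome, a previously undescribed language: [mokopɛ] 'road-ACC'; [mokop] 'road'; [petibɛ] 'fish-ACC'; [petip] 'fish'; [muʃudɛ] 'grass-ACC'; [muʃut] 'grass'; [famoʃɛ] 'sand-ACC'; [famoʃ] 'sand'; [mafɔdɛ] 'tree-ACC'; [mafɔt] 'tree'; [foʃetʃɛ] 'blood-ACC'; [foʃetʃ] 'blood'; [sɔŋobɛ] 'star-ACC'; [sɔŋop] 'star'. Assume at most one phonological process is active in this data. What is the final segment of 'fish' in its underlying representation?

The root 'fish' surfaces as [petibɛ] and [petip], with a stem-final [b] ~ [p] alternation.
Compare 'road', with invariant [p] in [mokopɛ] and [mokop]: an analysis with underlying /p/ and a rule producing [b] before the ACC suffix would wrongly predict alternation here too.
Therefore /b/ is basic and [p] is derived by word-final obstruent devoicing (voiced obstruents become voiceless word-finally).

/b/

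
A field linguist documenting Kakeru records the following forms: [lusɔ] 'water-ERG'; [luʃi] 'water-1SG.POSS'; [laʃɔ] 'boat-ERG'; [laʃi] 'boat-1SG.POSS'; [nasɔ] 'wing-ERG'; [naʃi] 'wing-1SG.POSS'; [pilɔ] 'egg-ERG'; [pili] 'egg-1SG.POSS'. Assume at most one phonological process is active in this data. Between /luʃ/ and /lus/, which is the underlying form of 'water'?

/lus/

'water' shows [s] ~ [ʃ] at the end of the stem ([lusɔ] vs [luʃi]).
Compare 'boat', with invariant [ʃ] in [laʃɔ] and [laʃi]: an analysis with underlying /ʃ/ and a rule producing [s] before the ERG suffix would wrongly predict alternation here too.
The alternation reflects palatalization before a front vowel: /s/ becomes palato-alveolar [ʃ] before a front vowel. /s/ is underlying.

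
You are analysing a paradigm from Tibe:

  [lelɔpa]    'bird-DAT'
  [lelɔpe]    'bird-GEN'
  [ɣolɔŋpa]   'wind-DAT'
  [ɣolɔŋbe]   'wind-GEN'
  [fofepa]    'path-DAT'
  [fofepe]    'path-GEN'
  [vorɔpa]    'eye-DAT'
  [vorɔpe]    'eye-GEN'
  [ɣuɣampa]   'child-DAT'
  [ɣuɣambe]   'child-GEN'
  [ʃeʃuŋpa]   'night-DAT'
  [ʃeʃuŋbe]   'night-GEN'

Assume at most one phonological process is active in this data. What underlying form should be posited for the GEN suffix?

The GEN morpheme has two allomorphs, [-be] and [-pe].
The DAT suffix, which begins with [p], is invariant after every stem; so [p] is not altered by any rule here.
The GEN suffix is therefore /-be/ underlyingly, with post-vocalic devoicing: voiced stops become voiceless after a vowel.

/-be/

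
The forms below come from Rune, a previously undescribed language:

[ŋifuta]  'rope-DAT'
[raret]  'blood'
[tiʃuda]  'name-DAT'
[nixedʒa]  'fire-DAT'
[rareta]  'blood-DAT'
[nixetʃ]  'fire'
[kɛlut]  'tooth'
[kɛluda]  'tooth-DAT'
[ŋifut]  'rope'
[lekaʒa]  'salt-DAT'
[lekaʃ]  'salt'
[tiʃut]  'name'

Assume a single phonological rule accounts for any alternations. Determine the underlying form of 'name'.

The root 'name' surfaces as [tiʃuda] and [tiʃut], with a stem-final [d] ~ [t] alternation.
Compare 'rope', with invariant [t] in [ŋifuta] and [ŋifut]: an analysis with underlying /t/ and a rule producing [d] before the DAT suffix would wrongly predict alternation here too.
Therefore /d/ is basic and [t] is derived by word-final obstruent devoicing (voiced obstruents become voiceless word-finally).
So 'name' = /tiʃud/.

/tiʃud/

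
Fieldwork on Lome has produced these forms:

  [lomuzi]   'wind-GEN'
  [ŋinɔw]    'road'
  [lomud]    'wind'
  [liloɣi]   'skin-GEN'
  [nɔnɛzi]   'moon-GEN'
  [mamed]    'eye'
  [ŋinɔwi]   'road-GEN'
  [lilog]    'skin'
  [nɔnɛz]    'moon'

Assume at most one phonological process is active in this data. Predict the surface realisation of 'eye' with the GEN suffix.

In [lomud] and [lomuzi] the final segment of 'wind' alternates: [d] ~ [z].
If /z/ were underlying and a rule turned it into [d] in isolation, 'moon' would also alternate; but it has [z] in both [nɔnɛz] and [nɔnɛzi].
So /d/ is underlying, and a rule of intervocalic spirantization — voiced stops become fricatives between vowels — gives [z].
From [mamed] the stem 'eye' is /mamed/; between vowels this yields [mamezi].

[mamezi]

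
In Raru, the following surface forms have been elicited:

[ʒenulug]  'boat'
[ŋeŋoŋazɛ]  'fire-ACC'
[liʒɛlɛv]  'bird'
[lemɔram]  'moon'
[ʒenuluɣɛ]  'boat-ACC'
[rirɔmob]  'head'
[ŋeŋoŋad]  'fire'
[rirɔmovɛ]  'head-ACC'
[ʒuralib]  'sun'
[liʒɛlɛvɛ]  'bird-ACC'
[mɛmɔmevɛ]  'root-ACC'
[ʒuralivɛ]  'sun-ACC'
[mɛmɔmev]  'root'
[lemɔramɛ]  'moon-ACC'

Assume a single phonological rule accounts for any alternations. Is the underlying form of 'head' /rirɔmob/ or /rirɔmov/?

In [rirɔmovɛ] and [rirɔmob] the final segment of 'head' alternates: [v] ~ [b].
The stem 'bird' ([liʒɛlɛvɛ], [liʒɛlɛv]) shows [v] unchanged in both environments, so [v] cannot be basic with [b] derived in isolation.
Therefore /b/ is basic and [v] is derived by intervocalic spirantization (voiced stops become fricatives between vowels).

/rirɔmob/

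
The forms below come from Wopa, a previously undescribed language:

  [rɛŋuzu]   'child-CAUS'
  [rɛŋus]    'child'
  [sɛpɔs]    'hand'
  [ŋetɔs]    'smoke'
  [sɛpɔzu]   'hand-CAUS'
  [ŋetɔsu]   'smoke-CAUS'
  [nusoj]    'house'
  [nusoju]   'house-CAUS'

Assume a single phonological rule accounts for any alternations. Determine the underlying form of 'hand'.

/sɛpɔz/

'hand' shows [z] ~ [s] at the end of the stem ([sɛpɔzu] vs [sɛpɔs]).
Compare 'smoke', with invariant [s] in [ŋetɔsu] and [ŋetɔs]: an analysis with underlying /s/ and a rule producing [z] before the CAUS suffix would wrongly predict alternation here too.
So /z/ is underlying, and a rule of word-final obstruent devoicing — voiced obstruents become voiceless word-finally — gives [s].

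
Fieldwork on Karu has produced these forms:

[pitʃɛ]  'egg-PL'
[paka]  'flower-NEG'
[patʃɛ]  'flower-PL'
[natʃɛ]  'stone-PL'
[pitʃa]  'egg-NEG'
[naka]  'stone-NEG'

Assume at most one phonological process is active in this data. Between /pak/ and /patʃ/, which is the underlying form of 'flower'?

'flower' shows [k] ~ [tʃ] at the end of the stem ([paka] vs [patʃɛ]).
The stem 'egg' ([pitʃa], [pitʃɛ]) shows [tʃ] unchanged in both environments, so [tʃ] cannot be basic with [k] derived before the NEG suffix.
Therefore /k/ is basic and [tʃ] is derived by palatalization before a front vowel (/k/ becomes palato-alveolar [tʃ] before a front vowel).

/pak/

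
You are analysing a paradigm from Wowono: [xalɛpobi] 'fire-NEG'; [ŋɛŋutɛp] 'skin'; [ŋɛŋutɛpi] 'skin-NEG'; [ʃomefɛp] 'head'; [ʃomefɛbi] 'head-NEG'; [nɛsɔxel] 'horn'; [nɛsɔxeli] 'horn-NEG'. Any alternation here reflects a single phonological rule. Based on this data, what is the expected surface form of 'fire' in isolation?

[xalɛpop]

'head' shows [p] ~ [b] at the end of the stem ([ʃomefɛp] vs [ʃomefɛbi]).
Compare 'skin', with invariant [p] in [ŋɛŋutɛp] and [ŋɛŋutɛpi]: an analysis with underlying /p/ and a rule producing [b] before the NEG suffix would wrongly predict alternation here too.
The alternation reflects word-final obstruent devoicing: voiced obstruents become voiceless word-finally. /b/ is underlying.
From [xalɛpobi] the stem 'fire' is /xalɛpob/; word-finally this yields [xalɛpop].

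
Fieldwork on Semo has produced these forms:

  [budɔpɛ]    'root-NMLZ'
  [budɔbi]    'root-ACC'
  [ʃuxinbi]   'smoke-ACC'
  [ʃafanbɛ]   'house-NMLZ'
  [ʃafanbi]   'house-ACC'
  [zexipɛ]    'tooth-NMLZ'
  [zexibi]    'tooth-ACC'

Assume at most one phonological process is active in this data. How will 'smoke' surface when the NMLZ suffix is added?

The NMLZ morpheme has two allomorphs, [-bɛ] and [-pɛ].
The ACC suffix, which begins with [b], is invariant after every stem; so [b] is not altered by any rule here.
The NMLZ suffix is therefore /-pɛ/ underlyingly, with post-nasal voicing: voiceless stops become voiced after a nasal.
After 'smoke', which ends in a nasal, the suffix surfaces as [-bɛ], giving [ʃuxinbɛ].

[ʃuxinbɛ]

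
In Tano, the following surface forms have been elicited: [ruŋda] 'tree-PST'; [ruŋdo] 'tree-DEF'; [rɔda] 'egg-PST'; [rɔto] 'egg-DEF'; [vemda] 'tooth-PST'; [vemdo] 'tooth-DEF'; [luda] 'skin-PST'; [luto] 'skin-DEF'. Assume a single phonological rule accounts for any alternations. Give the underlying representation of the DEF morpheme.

/-to/

The DEF morpheme has two allomorphs, [-do] and [-to].
By contrast the PST suffix keeps its initial [d] throughout — that segment must be underlying.
The DEF suffix is therefore /-to/ underlyingly, with post-nasal voicing: voiceless stops become voiced after a nasal.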